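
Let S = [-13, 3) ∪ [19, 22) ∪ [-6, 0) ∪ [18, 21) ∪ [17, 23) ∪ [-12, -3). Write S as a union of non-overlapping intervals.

[-13, 3) ∪ [17, 23)

Sort by start: [-13, 3), [-12, -3), [-6, 0), [17, 23), [18, 21), [19, 22).
[-12, -3) overlaps/touches [-13, 3) → extend to [-13, 3).
[-6, 0) overlaps/touches [-13, 3) → extend to [-13, 3).
[17, 23) is disjoint → start new block.
[18, 21) overlaps/touches [17, 23) → extend to [17, 23).
[19, 22) overlaps/touches [17, 23) → extend to [17, 23).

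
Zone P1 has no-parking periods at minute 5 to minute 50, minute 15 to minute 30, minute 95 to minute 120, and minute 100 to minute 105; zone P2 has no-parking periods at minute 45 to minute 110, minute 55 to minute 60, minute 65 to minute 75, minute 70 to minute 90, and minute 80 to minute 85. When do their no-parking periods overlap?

minute 45 to minute 50, minute 95 to minute 110

First set merges to minute 5 to minute 50, minute 95 to minute 120.
Second set merges to minute 45 to minute 110.
minute 5 to minute 50 overlaps B on minute 45 to minute 50.
minute 95 to minute 120 overlaps B on minute 95 to minute 110.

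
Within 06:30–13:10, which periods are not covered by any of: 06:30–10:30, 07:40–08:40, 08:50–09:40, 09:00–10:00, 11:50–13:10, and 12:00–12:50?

10:30–11:50

After merging, the occupied span is 06:30–10:30, 11:50–13:10.
Uncovered inside 06:30–13:10: 10:30–11:50.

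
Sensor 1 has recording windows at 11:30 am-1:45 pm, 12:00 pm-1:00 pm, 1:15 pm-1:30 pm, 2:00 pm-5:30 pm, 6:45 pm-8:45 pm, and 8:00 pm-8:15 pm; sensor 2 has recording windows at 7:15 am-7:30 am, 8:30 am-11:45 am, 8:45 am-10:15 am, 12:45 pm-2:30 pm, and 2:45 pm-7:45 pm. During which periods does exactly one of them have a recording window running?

First set merges to 11:30 am–1:45 pm, 2:00 pm–5:30 pm, 6:45 pm–8:45 pm.
Second set merges to 7:15 am–7:30 am, 8:30 am–11:45 am, 12:45 pm–2:30 pm, 2:45 pm–7:45 pm.
Only in the first: 11:45 am–12:45 pm, 2:30 pm–2:45 pm, 7:45 pm–8:45 pm.
Only in the second: 7:15 am–7:30 am, 8:30 am–11:30 am, 1:45 pm–2:00 pm, 5:30 pm–6:45 pm.
Together these are the periods covered by exactly one.

7:15 am–7:30 am, 8:30 am–11:30 am, 11:45 am–12:45 pm, 1:45 pm–2:00 pm, 2:30 pm–2:45 pm, 5:30 pm–6:45 pm, 7:45 pm–8:45 pm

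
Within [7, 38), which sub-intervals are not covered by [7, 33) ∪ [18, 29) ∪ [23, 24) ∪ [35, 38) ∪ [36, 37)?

The merged coverage is [7, 33), [35, 38).
Gaps within [7, 38): [33, 35).

[33, 35)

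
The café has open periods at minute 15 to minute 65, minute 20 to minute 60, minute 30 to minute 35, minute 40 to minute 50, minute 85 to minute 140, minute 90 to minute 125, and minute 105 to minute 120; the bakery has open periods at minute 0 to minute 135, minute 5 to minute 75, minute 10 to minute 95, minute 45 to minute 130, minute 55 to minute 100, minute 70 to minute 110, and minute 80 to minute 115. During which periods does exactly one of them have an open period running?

First set merges to minute 15 to minute 65, minute 85 to minute 140.
Second set merges to minute 0 to minute 135.
A \ B = minute 135 to minute 140.
B \ A = minute 0 to minute 15, minute 65 to minute 85.
Union of the two gives the symmetric difference.

minute 0 to minute 15, minute 65 to minute 85, minute 135 to minute 140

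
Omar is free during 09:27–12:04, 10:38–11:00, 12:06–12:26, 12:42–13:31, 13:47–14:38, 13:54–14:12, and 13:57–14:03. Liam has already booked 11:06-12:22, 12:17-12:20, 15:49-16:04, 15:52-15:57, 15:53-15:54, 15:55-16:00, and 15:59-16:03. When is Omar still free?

09:27–11:06, 12:22–12:26, 12:42–13:31, 13:47–14:38

First set merges to 09:27–12:04, 12:06–12:26, 12:42–13:31, 13:47–14:38.
Second set merges to 11:06–12:22, 15:49–16:04.
09:27–12:04 minus B → 09:27–11:06.
12:06–12:26 minus B → 12:22–12:26.
12:42–13:31: no B overlap → unchanged.
13:47–14:38: no B overlap → unchanged.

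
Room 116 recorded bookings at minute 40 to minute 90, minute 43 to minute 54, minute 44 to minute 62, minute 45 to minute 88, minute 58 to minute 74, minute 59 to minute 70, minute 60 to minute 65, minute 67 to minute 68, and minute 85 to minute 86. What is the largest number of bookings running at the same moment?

6

At minute 60, 6 of the intervals are simultaneously active.
No point has more.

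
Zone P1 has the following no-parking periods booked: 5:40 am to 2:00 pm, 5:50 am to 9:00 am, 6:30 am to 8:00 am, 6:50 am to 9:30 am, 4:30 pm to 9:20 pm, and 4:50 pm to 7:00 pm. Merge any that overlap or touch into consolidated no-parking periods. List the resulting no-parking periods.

5:40 am–2:00 pm, 4:30 pm–9:20 pm

5:50 am–9:00 am overlaps/touches 5:40 am–2:00 pm → extend to 5:40 am–2:00 pm.
6:30 am–8:00 am overlaps/touches 5:40 am–2:00 pm → extend to 5:40 am–2:00 pm.
6:50 am–9:30 am overlaps/touches 5:40 am–2:00 pm → extend to 5:40 am–2:00 pm.
4:30 pm–9:20 pm is disjoint → start new block.
4:50 pm–7:00 pm overlaps/touches 4:30 pm–9:20 pm → extend to 4:30 pm–9:20 pm.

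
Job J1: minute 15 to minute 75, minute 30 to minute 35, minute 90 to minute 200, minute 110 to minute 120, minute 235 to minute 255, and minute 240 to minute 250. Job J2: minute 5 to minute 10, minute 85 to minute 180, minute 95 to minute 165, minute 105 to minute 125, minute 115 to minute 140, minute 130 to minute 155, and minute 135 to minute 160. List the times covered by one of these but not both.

First set merges to minute 15 to minute 75, minute 90 to minute 200, minute 235 to minute 255.
Second set merges to minute 5 to minute 10, minute 85 to minute 180.
A \ B = minute 15 to minute 75, minute 180 to minute 200, minute 235 to minute 255.
B \ A = minute 5 to minute 10, minute 85 to minute 90.
Union of the two gives the symmetric difference.

minute 5 to minute 10, minute 15 to minute 75, minute 85 to minute 90, minute 180 to minute 200, minute 235 to minute 255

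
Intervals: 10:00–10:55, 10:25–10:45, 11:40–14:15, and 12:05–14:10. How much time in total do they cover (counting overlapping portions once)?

Merged: 10:00-10:55, 11:40-14:15.
Lengths: 55 min + 2 h 35 min = 3 h 30 min.

3 h 30 min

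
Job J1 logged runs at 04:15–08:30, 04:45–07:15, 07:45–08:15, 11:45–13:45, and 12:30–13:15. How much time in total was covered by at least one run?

Merged: 04:15-08:30, 11:45-13:45.
Lengths: 4 h 15 min + 2 h = 6 h 15 min.

6 h 15 min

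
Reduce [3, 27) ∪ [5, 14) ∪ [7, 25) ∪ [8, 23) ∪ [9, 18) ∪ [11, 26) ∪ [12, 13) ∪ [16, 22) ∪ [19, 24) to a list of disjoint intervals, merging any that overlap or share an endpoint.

[5, 14) overlaps/touches [3, 27) → extend to [3, 27).
[7, 25) overlaps/touches [3, 27) → extend to [3, 27).
[8, 23) overlaps/touches [3, 27) → extend to [3, 27).
[9, 18) overlaps/touches [3, 27) → extend to [3, 27).
[11, 26) overlaps/touches [3, 27) → extend to [3, 27).
[12, 13) overlaps/touches [3, 27) → extend to [3, 27).
[16, 22) overlaps/touches [3, 27) → extend to [3, 27).
[19, 24) overlaps/touches [3, 27) → extend to [3, 27).

[3, 27)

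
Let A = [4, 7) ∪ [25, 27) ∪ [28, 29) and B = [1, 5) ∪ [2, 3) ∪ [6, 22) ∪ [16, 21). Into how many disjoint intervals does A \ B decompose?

3

Merge the second list: [1, 5), [6, 22).
A \ B = [5, 6), [25, 27), [28, 29).
That is 3 disjoint pieces.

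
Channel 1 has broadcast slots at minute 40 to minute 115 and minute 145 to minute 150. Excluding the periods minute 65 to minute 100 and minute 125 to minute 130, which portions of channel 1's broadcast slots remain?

minute 40 to minute 65, minute 100 to minute 115, minute 145 to minute 150

minute 40 to minute 115 with B removed leaves minute 40 to minute 65, minute 100 to minute 115.
minute 145 to minute 150 is untouched.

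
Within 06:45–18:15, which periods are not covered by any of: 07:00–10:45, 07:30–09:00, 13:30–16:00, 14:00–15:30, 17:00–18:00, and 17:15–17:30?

Covered (merged): 07:00–10:45, 13:30–16:00, 17:00–18:00.
Uncovered inside 06:45–18:15: 06:45–07:00, 10:45–13:30, 16:00–17:00, 18:00–18:15.

06:45–07:00, 10:45–13:30, 16:00–17:00, 18:00–18:15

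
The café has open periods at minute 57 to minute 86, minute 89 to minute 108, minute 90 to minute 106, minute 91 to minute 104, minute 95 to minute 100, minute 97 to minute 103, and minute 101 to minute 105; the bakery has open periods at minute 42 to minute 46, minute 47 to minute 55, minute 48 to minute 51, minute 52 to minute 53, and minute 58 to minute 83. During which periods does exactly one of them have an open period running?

minute 42 to minute 46, minute 47 to minute 55, minute 57 to minute 58, minute 83 to minute 86, minute 89 to minute 108

A, merged: minute 57 to minute 86, minute 89 to minute 108.
B, merged: minute 42 to minute 46, minute 47 to minute 55, minute 58 to minute 83.
A \ B = minute 57 to minute 58, minute 83 to minute 86, minute 89 to minute 108.
B \ A = minute 42 to minute 46, minute 47 to minute 55.
Union of the two gives the symmetric difference.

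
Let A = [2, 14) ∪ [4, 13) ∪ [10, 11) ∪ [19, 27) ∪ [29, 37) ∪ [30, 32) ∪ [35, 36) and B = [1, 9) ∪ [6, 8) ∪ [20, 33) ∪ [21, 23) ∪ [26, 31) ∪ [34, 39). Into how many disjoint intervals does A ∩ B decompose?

4

First set merges to [2, 14), [19, 27), [29, 37).
Second set merges to [1, 9), [20, 33), [34, 39).
A ∩ B = [2, 9), [20, 27), [29, 33), [34, 37).
That is 4 disjoint pieces.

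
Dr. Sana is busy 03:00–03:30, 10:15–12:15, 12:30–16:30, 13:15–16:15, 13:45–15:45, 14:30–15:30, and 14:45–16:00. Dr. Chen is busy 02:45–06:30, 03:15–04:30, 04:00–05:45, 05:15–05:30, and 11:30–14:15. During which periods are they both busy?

Merge the first list: 03:00-03:30, 10:15-12:15, 12:30-16:30.
Merge the second list: 02:45-06:30, 11:30-14:15.
03:00-03:30 overlaps B on 03:00-03:30.
10:15-12:15 overlaps B on 11:30-12:15.
12:30-16:30 overlaps B on 12:30-14:15.

03:00-03:30, 11:30-12:15, 12:30-14:15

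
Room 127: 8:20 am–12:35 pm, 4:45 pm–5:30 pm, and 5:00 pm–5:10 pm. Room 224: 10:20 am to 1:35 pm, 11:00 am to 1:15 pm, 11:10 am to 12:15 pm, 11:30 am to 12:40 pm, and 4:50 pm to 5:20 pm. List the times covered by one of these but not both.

8:20 am–10:20 am, 12:35 pm–1:35 pm, 4:45 pm–4:50 pm, 5:20 pm–5:30 pm

Merge the first list: 8:20 am–12:35 pm, 4:45 pm–5:30 pm.
Merge the second list: 10:20 am–1:35 pm, 4:50 pm–5:20 pm.
Only in the first: 8:20 am–10:20 am, 4:45 pm–4:50 pm, 5:20 pm–5:30 pm.
Only in the second: 12:35 pm–1:35 pm.
Together these are the periods covered by exactly one.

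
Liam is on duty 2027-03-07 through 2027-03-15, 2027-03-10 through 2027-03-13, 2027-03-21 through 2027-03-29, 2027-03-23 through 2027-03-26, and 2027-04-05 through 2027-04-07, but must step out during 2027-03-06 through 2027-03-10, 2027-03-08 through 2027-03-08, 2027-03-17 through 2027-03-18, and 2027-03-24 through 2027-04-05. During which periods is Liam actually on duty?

First set merges to 2027-03-07 through 2027-03-15, 2027-03-21 through 2027-03-29, 2027-04-05 through 2027-04-07.
Second set merges to 2027-03-06 through 2027-03-10, 2027-03-17 through 2027-03-18, 2027-03-24 through 2027-04-05.
2027-03-07 through 2027-03-15 \ B = 2027-03-11 through 2027-03-15.
2027-03-21 through 2027-03-29 \ B = 2027-03-21 through 2027-03-23.
2027-04-05 through 2027-04-07 \ B = 2027-04-06 through 2027-04-07.

2027-03-11 through 2027-03-15, 2027-03-21 through 2027-03-23, 2027-04-06 through 2027-04-07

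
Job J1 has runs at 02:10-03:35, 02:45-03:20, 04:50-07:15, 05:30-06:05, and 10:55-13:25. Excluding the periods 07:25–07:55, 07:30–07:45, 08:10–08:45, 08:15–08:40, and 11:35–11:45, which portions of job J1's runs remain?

02:10-03:35, 04:50-07:15, 10:55-11:35, 11:45-13:25

First set merges to 02:10-03:35, 04:50-07:15, 10:55-13:25.
Second set merges to 07:25-07:55, 08:10-08:45, 11:35-11:45.
02:10-03:35: nothing removed.
04:50-07:15: nothing removed.
10:55-13:25 \ B = 10:55-11:35, 11:45-13:25.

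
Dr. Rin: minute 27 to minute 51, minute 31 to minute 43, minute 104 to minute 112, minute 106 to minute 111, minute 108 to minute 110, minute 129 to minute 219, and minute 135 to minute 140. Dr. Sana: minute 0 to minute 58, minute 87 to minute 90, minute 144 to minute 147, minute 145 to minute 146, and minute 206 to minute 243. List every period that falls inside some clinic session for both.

minute 27 to minute 51, minute 144 to minute 147, minute 206 to minute 219

A, merged: minute 27 to minute 51, minute 104 to minute 112, minute 129 to minute 219.
B, merged: minute 0 to minute 58, minute 87 to minute 90, minute 144 to minute 147, minute 206 to minute 243.
minute 27 to minute 51 ∩ B → minute 27 to minute 51.
minute 104 to minute 112 meets no B interval.
minute 129 to minute 219 ∩ B → minute 144 to minute 147, minute 206 to minute 219.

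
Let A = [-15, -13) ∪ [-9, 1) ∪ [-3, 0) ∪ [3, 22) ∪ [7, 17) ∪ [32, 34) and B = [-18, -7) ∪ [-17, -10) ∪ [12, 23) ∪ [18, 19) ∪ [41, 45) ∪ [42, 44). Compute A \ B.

[-7, 1) ∪ [3, 12) ∪ [32, 34)

Merge the first list: [-15, -13), [-9, 1), [3, 22), [32, 34).
Merge the second list: [-18, -7), [12, 23), [41, 45).
[-15, -13) lies entirely inside B → drops out.
[-9, 1) with B removed leaves [-7, 1).
[3, 22) with B removed leaves [3, 12).
[32, 34) is untouched.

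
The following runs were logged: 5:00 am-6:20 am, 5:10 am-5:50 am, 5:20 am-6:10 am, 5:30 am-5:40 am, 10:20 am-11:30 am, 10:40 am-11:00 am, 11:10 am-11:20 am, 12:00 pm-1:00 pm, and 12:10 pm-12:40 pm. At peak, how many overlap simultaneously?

Walk the sorted start/end points keeping a running depth.
The depth first hits 4 at 5:30 am.

4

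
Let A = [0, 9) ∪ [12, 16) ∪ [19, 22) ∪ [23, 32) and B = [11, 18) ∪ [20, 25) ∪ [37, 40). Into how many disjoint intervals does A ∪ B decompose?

4

A ∪ B = [0, 9), [11, 18), [19, 32), [37, 40).
That is 4 disjoint pieces.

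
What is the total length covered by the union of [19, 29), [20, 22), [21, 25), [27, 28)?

10

Merged: [19, 29).
Length: 10.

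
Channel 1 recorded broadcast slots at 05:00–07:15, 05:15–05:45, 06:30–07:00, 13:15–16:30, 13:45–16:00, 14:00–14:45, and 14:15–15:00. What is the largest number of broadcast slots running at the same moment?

Walk the sorted start/end points keeping a running depth.
The depth first hits 4 at 14:15.

4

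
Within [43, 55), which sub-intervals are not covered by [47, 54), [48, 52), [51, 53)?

[43, 47) ∪ [54, 55)

The merged coverage is [47, 54).
Complement within [43, 55): [43, 47), [54, 55).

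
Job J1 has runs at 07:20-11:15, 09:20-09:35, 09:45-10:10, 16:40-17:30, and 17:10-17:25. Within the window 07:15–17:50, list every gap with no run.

07:15-07:20, 11:15-16:40, 17:30-17:50

After merging, the occupied span is 07:20-11:15, 16:40-17:30.
Complement within 07:15-17:50: 07:15-07:20, 11:15-16:40, 17:30-17:50.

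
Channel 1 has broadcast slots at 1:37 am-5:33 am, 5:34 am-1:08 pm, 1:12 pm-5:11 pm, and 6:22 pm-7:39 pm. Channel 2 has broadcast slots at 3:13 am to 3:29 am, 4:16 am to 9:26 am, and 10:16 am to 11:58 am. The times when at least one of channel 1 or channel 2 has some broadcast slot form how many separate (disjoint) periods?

3

A ∪ B = 1:37 am-1:08 pm, 1:12 pm-5:11 pm, 6:22 pm-7:39 pm.
That is 3 disjoint pieces.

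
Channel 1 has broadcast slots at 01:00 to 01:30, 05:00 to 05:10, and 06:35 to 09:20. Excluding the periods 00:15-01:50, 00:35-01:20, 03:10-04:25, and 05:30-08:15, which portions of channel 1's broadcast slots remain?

Second set merges to 00:15–01:50, 03:10–04:25, 05:30–08:15.
01:00–01:30 lies entirely inside B → drops out.
05:00–05:10 is untouched.
06:35–09:20 with B removed leaves 08:15–09:20.

05:00–05:10, 08:15–09:20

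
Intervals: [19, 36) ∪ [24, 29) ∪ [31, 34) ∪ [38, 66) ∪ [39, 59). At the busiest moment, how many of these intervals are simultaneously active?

2

At 24, 2 of the intervals are simultaneously active.
No point has more.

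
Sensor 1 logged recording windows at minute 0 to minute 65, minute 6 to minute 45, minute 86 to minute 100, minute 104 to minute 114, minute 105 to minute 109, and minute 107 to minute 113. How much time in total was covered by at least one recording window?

Merged: minute 0 to minute 65, minute 86 to minute 100, minute 104 to minute 114.
Lengths: 65 minutes + 14 minutes + 10 minutes = 89 minutes.

89 minutes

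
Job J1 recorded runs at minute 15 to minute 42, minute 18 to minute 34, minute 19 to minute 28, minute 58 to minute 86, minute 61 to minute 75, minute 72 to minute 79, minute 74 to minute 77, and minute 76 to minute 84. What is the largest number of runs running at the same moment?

Walk the sorted start/end points keeping a running depth.
The depth first hits 4 at minute 74.

4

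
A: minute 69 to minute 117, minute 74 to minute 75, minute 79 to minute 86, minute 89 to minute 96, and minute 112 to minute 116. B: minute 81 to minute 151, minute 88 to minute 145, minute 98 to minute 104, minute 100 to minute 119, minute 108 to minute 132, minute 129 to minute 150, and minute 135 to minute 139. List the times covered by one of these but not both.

Merge the first list: minute 69 to minute 117.
Merge the second list: minute 81 to minute 151.
A \ B = minute 69 to minute 81.
B \ A = minute 117 to minute 151.
Union of the two gives the symmetric difference.

minute 69 to minute 81, minute 117 to minute 151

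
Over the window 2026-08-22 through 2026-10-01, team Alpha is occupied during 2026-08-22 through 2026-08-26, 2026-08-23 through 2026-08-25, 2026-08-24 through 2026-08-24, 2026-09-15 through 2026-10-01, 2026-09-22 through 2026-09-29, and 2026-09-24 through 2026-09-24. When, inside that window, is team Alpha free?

After merging, the occupied span is 2026-08-22 through 2026-08-26, 2026-09-15 through 2026-10-01.
Complement within 2026-08-22 through 2026-10-01: 2026-08-27 through 2026-09-14.

2026-08-27 through 2026-09-14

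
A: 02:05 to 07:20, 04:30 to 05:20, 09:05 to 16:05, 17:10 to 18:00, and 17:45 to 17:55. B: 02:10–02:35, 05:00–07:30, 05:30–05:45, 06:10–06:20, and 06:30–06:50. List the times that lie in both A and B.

02:10–02:35, 05:00–07:20

First set merges to 02:05–07:20, 09:05–16:05, 17:10–18:00.
Second set merges to 02:10–02:35, 05:00–07:30.
02:05–07:20 overlaps B on 02:10–02:35, 05:00–07:20.
09:05–16:05 falls entirely outside B.
17:10–18:00 falls entirely outside B.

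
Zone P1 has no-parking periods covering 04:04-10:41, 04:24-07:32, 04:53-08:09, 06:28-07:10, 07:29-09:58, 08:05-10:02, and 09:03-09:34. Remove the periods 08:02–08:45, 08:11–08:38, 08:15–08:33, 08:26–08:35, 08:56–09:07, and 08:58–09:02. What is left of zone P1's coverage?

First set merges to 04:04–10:41.
Second set merges to 08:02–08:45, 08:56–09:07.
04:04–10:41 with B removed leaves 04:04–08:02, 08:45–08:56, 09:07–10:41.

04:04–08:02, 08:45–08:56, 09:07–10:41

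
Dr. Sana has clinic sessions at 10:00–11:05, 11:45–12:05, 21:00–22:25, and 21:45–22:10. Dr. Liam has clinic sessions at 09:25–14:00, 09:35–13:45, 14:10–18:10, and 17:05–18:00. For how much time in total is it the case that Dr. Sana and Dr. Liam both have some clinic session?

1 h 25 min

First set merges to 10:00–11:05, 11:45–12:05, 21:00–22:25.
Second set merges to 09:25–14:00, 14:10–18:10.
A ∩ B = 10:00–11:05, 11:45–12:05.
Total: 1 h 5 min + 20 min = 1 h 25 min.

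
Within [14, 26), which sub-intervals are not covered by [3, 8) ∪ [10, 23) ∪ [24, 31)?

[23, 24)

The merged coverage is [3, 8), [10, 23), [24, 31).
Complement within [14, 26): [23, 24).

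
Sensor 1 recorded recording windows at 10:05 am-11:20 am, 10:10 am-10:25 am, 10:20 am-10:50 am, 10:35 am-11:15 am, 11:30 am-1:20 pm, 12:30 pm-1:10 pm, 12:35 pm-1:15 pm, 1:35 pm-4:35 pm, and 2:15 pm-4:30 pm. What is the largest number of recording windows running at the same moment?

3

Sweep endpoints in order; track running count of active intervals.
Peak of 3 reached at 10:20 am.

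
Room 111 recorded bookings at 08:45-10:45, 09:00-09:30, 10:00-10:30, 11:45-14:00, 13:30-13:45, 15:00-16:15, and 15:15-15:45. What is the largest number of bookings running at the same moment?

Walk the sorted start/end points keeping a running depth.
The depth first hits 2 at 09:00.

2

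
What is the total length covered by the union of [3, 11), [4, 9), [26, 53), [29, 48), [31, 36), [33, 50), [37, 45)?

35

Merged: [3, 11), [26, 53).
Lengths: 8 + 27 = 35.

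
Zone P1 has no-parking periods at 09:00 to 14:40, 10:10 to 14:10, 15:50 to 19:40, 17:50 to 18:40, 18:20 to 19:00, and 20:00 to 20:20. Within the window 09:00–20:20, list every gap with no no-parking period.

The merged coverage is 09:00–14:40, 15:50–19:40, 20:00–20:20.
Uncovered inside 09:00–20:20: 14:40–15:50, 19:40–20:00.

14:40–15:50, 19:40–20:00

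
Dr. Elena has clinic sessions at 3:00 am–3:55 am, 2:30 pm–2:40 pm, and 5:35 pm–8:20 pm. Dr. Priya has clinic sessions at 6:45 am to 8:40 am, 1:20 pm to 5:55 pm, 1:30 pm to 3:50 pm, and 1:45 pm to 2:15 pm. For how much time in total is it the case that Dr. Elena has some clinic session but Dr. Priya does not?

3 h 20 min

Second set merges to 6:45 am-8:40 am, 1:20 pm-5:55 pm.
A \ B = 3:00 am-3:55 am, 5:55 pm-8:20 pm.
Total: 55 min + 2 h 25 min = 3 h 20 min.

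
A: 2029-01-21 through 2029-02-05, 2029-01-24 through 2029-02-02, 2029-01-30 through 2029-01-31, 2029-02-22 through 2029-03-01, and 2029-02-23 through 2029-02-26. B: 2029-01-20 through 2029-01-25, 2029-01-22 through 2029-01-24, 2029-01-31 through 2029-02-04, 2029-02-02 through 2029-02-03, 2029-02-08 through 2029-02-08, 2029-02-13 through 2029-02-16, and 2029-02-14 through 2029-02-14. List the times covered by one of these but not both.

2029-01-20 through 2029-01-20, 2029-01-26 through 2029-01-30, 2029-02-05 through 2029-02-05, 2029-02-08 through 2029-02-08, 2029-02-13 through 2029-02-16, 2029-02-22 through 2029-03-01

First set merges to 2029-01-21 through 2029-02-05, 2029-02-22 through 2029-03-01.
Second set merges to 2029-01-20 through 2029-01-25, 2029-01-31 through 2029-02-04, 2029-02-08 through 2029-02-08, 2029-02-13 through 2029-02-16.
A but not B: 2029-01-26 through 2029-01-30, 2029-02-05 through 2029-02-05, 2029-02-22 through 2029-03-01.
B but not A: 2029-01-20 through 2029-01-20, 2029-02-08 through 2029-02-08, 2029-02-13 through 2029-02-16.
Combining gives A △ B.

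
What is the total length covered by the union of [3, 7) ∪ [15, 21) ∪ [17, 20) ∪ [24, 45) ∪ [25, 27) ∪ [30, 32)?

31

Merged: [3, 7), [15, 21), [24, 45).
Lengths: 4 + 6 + 21 = 31.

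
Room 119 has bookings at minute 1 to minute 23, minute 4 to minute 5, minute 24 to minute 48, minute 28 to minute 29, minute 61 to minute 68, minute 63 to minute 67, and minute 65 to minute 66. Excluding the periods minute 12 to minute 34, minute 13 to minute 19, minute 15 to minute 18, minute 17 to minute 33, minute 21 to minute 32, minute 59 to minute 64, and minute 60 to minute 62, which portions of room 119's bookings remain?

minute 1 to minute 12, minute 34 to minute 48, minute 64 to minute 68

First set merges to minute 1 to minute 23, minute 24 to minute 48, minute 61 to minute 68.
Second set merges to minute 12 to minute 34, minute 59 to minute 64.
minute 1 to minute 23 \ B = minute 1 to minute 12.
minute 24 to minute 48 \ B = minute 34 to minute 48.
minute 61 to minute 68 \ B = minute 64 to minute 68.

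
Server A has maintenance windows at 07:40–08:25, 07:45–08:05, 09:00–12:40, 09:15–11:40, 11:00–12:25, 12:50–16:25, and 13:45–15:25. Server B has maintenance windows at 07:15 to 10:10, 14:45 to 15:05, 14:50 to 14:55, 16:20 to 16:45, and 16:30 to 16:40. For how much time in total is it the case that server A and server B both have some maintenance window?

2 h 20 min

A, merged: 07:40–08:25, 09:00–12:40, 12:50–16:25.
B, merged: 07:15–10:10, 14:45–15:05, 16:20–16:45.
A ∩ B = 07:40–08:25, 09:00–10:10, 14:45–15:05, 16:20–16:25.
Total: 45 min + 1 h 10 min + 20 min + 5 min = 2 h 20 min.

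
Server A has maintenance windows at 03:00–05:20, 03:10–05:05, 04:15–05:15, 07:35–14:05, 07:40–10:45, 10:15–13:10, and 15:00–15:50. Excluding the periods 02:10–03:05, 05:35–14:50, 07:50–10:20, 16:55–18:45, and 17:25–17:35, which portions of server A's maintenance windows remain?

03:05-05:20, 15:00-15:50

First set merges to 03:00-05:20, 07:35-14:05, 15:00-15:50.
Second set merges to 02:10-03:05, 05:35-14:50, 16:55-18:45.
03:00-05:20 with B removed leaves 03:05-05:20.
07:35-14:05 lies entirely inside B → drops out.
15:00-15:50 is untouched.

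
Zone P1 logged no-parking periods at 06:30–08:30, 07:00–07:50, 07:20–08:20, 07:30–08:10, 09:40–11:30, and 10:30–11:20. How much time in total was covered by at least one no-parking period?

3 h 50 min

Merged: 06:30–08:30, 09:40–11:30.
Lengths: 2 h + 1 h 50 min = 3 h 50 min.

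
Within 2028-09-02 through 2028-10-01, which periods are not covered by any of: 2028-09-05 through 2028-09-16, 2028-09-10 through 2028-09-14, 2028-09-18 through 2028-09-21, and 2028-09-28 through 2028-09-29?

2028-09-02 through 2028-09-04, 2028-09-17 through 2028-09-17, 2028-09-22 through 2028-09-27, 2028-09-30 through 2028-10-01

After merging, the occupied span is 2028-09-05 through 2028-09-16, 2028-09-18 through 2028-09-21, 2028-09-28 through 2028-09-29.
Uncovered inside 2028-09-02 through 2028-10-01: 2028-09-02 through 2028-09-04, 2028-09-17 through 2028-09-17, 2028-09-22 through 2028-09-27, 2028-09-30 through 2028-10-01.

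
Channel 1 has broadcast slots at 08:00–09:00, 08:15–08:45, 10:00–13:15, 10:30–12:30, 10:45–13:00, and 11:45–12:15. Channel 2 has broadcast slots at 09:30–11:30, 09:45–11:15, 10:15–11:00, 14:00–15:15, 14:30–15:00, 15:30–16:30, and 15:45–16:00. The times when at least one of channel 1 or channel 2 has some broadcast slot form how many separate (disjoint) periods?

4

First set merges to 08:00–09:00, 10:00–13:15.
Second set merges to 09:30–11:30, 14:00–15:15, 15:30–16:30.
A ∪ B = 08:00–09:00, 09:30–13:15, 14:00–15:15, 15:30–16:30.
That is 4 disjoint pieces.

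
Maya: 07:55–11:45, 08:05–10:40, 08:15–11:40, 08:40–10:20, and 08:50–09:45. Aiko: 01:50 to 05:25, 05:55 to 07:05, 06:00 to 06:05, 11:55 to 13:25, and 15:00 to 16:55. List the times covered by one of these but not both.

01:50–05:25, 05:55–07:05, 07:55–11:45, 11:55–13:25, 15:00–16:55

First set merges to 07:55–11:45.
Second set merges to 01:50–05:25, 05:55–07:05, 11:55–13:25, 15:00–16:55.
A \ B = 07:55–11:45.
B \ A = 01:50–05:25, 05:55–07:05, 11:55–13:25, 15:00–16:55.
Union of the two gives the symmetric difference.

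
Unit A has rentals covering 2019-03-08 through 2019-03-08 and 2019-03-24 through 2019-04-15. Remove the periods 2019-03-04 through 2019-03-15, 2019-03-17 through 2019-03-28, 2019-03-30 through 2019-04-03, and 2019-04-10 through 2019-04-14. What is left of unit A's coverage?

2019-03-08 through 2019-03-08: fully covered by B → removed.
2019-03-24 through 2019-04-15 minus B → 2019-03-29 through 2019-03-29, 2019-04-04 through 2019-04-09, 2019-04-15 through 2019-04-15.

2019-03-29 through 2019-03-29, 2019-04-04 through 2019-04-09, 2019-04-15 through 2019-04-15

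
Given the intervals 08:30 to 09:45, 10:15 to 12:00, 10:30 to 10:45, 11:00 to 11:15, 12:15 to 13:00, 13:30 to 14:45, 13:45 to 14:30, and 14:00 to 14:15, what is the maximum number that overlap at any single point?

At 14:00, 3 of the intervals are simultaneously active.
No point has more.

3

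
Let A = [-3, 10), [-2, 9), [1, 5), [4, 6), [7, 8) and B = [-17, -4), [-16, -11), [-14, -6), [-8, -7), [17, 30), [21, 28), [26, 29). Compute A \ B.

[-3, 10)

A, merged: [-3, 10).
B, merged: [-17, -4), [17, 30).
[-3, 10): nothing removed.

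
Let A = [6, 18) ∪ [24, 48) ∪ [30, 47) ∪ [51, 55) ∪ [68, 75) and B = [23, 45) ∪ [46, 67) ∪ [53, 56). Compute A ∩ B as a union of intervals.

A, merged: [6, 18), [24, 48), [51, 55), [68, 75).
B, merged: [23, 45), [46, 67).
[6, 18): no overlap with the second set.
[24, 48) meets the second set on [24, 45), [46, 48).
[51, 55) meets the second set on [51, 55).
[68, 75): no overlap with the second set.

[24, 45) ∪ [46, 48) ∪ [51, 55)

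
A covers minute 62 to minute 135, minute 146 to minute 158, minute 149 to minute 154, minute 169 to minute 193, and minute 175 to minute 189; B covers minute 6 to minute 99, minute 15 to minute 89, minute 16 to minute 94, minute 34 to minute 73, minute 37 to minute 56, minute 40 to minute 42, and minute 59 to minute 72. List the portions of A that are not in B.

First set merges to minute 62 to minute 135, minute 146 to minute 158, minute 169 to minute 193.
Second set merges to minute 6 to minute 99.
minute 62 to minute 135 minus B → minute 99 to minute 135.
minute 146 to minute 158: no B overlap → unchanged.
minute 169 to minute 193: no B overlap → unchanged.

minute 99 to minute 135, minute 146 to minute 158, minute 169 to minute 193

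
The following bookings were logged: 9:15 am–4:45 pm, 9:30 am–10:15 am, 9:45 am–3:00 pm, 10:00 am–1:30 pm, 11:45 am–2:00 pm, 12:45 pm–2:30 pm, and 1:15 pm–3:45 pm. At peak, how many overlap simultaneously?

6

Walk the sorted start/end points keeping a running depth.
The depth first hits 6 at 1:15 pm.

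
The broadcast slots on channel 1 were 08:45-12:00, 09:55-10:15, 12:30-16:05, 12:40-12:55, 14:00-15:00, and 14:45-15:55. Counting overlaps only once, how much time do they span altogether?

Merged: 08:45–12:00, 12:30–16:05.
Lengths: 3 h 15 min + 3 h 35 min = 6 h 50 min.

6 h 50 min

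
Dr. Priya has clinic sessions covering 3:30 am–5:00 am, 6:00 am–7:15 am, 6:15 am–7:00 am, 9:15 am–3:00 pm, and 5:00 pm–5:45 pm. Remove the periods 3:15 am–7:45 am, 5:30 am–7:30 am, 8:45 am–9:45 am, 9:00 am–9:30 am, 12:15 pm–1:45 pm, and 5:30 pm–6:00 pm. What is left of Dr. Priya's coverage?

9:45 am–12:15 pm, 1:45 pm–3:00 pm, 5:00 pm–5:30 pm

A, merged: 3:30 am–5:00 am, 6:00 am–7:15 am, 9:15 am–3:00 pm, 5:00 pm–5:45 pm.
B, merged: 3:15 am–7:45 am, 8:45 am–9:45 am, 12:15 pm–1:45 pm, 5:30 pm–6:00 pm.
3:30 am–5:00 am lies entirely inside B → drops out.
6:00 am–7:15 am lies entirely inside B → drops out.
9:15 am–3:00 pm with B removed leaves 9:45 am–12:15 pm, 1:45 pm–3:00 pm.
5:00 pm–5:45 pm with B removed leaves 5:00 pm–5:30 pm.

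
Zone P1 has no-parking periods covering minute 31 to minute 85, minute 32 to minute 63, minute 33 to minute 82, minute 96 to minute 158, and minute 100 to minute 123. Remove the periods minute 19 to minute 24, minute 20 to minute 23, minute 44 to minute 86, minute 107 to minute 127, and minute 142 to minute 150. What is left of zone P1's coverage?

minute 31 to minute 44, minute 96 to minute 107, minute 127 to minute 142, minute 150 to minute 158

First set merges to minute 31 to minute 85, minute 96 to minute 158.
Second set merges to minute 19 to minute 24, minute 44 to minute 86, minute 107 to minute 127, minute 142 to minute 150.
minute 31 to minute 85 minus B → minute 31 to minute 44.
minute 96 to minute 158 minus B → minute 96 to minute 107, minute 127 to minute 142, minute 150 to minute 158.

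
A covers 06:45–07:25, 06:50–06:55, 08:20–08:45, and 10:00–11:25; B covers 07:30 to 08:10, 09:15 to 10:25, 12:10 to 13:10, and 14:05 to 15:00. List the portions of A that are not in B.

06:45–07:25, 08:20–08:45, 10:25–11:25

A, merged: 06:45–07:25, 08:20–08:45, 10:00–11:25.
06:45–07:25: no B overlap → unchanged.
08:20–08:45: no B overlap → unchanged.
10:00–11:25 minus B → 10:25–11:25.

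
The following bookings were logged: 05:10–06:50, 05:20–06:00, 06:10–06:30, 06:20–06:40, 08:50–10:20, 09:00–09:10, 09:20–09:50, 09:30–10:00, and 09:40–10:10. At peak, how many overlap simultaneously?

At 09:40, 4 of the intervals are simultaneously active.
No point has more.

4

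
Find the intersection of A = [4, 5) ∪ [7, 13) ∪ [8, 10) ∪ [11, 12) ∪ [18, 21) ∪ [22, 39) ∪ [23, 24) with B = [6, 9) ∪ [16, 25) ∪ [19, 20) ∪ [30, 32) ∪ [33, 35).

[7, 9) ∪ [18, 21) ∪ [22, 25) ∪ [30, 32) ∪ [33, 35)

A, merged: [4, 5), [7, 13), [18, 21), [22, 39).
B, merged: [6, 9), [16, 25), [30, 32), [33, 35).
[4, 5): no overlap with the second set.
[7, 13) meets the second set on [7, 9).
[18, 21) meets the second set on [18, 21).
[22, 39) meets the second set on [22, 25), [30, 32), [33, 35).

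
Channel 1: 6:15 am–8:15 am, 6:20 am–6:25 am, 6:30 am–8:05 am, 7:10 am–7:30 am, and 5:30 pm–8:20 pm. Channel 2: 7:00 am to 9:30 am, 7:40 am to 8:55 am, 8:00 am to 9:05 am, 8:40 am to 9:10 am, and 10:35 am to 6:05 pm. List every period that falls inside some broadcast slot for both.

First set merges to 6:15 am–8:15 am, 5:30 pm–8:20 pm.
Second set merges to 7:00 am–9:30 am, 10:35 am–6:05 pm.
6:15 am–8:15 am meets the second set on 7:00 am–8:15 am.
5:30 pm–8:20 pm meets the second set on 5:30 pm–6:05 pm.

7:00 am–8:15 am, 5:30 pm–6:05 pm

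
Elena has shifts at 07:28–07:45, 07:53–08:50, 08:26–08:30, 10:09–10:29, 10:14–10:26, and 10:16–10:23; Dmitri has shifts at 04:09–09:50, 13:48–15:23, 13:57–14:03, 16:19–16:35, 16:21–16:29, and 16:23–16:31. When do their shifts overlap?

07:28-07:45, 07:53-08:50

First set merges to 07:28-07:45, 07:53-08:50, 10:09-10:29.
Second set merges to 04:09-09:50, 13:48-15:23, 16:19-16:35.
07:28-07:45 ∩ B → 07:28-07:45.
07:53-08:50 ∩ B → 07:53-08:50.
10:09-10:29 meets no B interval.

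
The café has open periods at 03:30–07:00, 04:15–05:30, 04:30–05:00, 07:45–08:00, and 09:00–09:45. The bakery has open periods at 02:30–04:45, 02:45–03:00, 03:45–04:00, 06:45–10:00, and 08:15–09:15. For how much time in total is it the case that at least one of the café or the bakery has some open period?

A, merged: 03:30–07:00, 07:45–08:00, 09:00–09:45.
B, merged: 02:30–04:45, 06:45–10:00.
A ∪ B = 02:30–10:00.
Total: 7 h 30 min.

7 h 30 min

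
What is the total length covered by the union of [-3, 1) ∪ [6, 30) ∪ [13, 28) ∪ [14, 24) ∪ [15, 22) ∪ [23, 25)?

Merged: [-3, 1), [6, 30).
Lengths: 4 + 24 = 28.

28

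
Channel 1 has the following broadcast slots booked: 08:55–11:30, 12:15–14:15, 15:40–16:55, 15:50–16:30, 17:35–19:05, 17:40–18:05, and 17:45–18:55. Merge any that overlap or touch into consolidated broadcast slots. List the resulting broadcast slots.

08:55–11:30, 12:15–14:15, 15:40–16:55, 17:35–19:05

12:15–14:15 is disjoint → start new block.
15:40–16:55 is disjoint → start new block.
15:50–16:30 overlaps/touches 15:40–16:55 → extend to 15:40–16:55.
17:35–19:05 is disjoint → start new block.
17:40–18:05 overlaps/touches 17:35–19:05 → extend to 17:35–19:05.
17:45–18:55 overlaps/touches 17:35–19:05 → extend to 17:35–19:05.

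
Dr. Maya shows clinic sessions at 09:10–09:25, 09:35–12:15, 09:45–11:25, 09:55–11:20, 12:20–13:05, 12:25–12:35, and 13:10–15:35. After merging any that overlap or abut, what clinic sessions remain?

09:35-12:15 is disjoint → start new block.
09:45-11:25 overlaps/touches 09:35-12:15 → extend to 09:35-12:15.
09:55-11:20 overlaps/touches 09:35-12:15 → extend to 09:35-12:15.
12:20-13:05 is disjoint → start new block.
12:25-12:35 overlaps/touches 12:20-13:05 → extend to 12:20-13:05.
13:10-15:35 is disjoint → start new block.

09:10-09:25, 09:35-12:15, 12:20-13:05, 13:10-15:35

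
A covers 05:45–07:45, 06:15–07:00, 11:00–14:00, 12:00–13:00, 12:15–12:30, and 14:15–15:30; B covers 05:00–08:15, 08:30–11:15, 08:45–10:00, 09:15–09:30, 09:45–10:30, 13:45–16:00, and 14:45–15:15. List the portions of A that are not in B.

11:15–13:45

A, merged: 05:45–07:45, 11:00–14:00, 14:15–15:30.
B, merged: 05:00–08:15, 08:30–11:15, 13:45–16:00.
05:45–07:45: fully covered by B → removed.
11:00–14:00 minus B → 11:15–13:45.
14:15–15:30: fully covered by B → removed.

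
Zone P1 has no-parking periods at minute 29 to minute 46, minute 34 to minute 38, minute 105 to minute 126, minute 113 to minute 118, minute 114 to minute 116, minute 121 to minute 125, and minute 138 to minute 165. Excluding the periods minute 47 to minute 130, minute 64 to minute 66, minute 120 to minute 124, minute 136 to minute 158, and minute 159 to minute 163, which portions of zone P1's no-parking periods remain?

A, merged: minute 29 to minute 46, minute 105 to minute 126, minute 138 to minute 165.
B, merged: minute 47 to minute 130, minute 136 to minute 158, minute 159 to minute 163.
minute 29 to minute 46: nothing removed.
minute 105 to minute 126: entirely removed.
minute 138 to minute 165 \ B = minute 158 to minute 159, minute 163 to minute 165.

minute 29 to minute 46, minute 158 to minute 159, minute 163 to minute 165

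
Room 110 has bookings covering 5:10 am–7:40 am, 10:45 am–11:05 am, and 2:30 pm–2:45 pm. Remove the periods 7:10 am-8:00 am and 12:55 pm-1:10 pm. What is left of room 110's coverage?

5:10 am–7:40 am \ B = 5:10 am–7:10 am.
10:45 am–11:05 am: nothing removed.
2:30 pm–2:45 pm: nothing removed.

5:10 am–7:10 am, 10:45 am–11:05 am, 2:30 pm–2:45 pm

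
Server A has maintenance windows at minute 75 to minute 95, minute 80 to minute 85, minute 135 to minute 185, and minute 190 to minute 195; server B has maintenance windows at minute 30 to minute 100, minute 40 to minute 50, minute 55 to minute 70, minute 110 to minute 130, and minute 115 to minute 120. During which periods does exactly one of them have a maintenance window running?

minute 30 to minute 75, minute 95 to minute 100, minute 110 to minute 130, minute 135 to minute 185, minute 190 to minute 195

A, merged: minute 75 to minute 95, minute 135 to minute 185, minute 190 to minute 195.
B, merged: minute 30 to minute 100, minute 110 to minute 130.
A \ B = minute 135 to minute 185, minute 190 to minute 195.
B \ A = minute 30 to minute 75, minute 95 to minute 100, minute 110 to minute 130.
Union of the two gives the symmetric difference.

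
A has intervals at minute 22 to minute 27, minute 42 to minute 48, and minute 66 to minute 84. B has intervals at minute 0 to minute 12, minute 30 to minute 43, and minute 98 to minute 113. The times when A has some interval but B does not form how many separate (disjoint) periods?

3

A \ B = minute 22 to minute 27, minute 43 to minute 48, minute 66 to minute 84.
That is 3 disjoint pieces.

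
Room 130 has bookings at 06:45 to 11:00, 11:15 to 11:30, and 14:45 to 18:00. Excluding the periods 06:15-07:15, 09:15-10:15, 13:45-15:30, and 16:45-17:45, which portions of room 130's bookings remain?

07:15-09:15, 10:15-11:00, 11:15-11:30, 15:30-16:45, 17:45-18:00

06:45-11:00 minus B → 07:15-09:15, 10:15-11:00.
11:15-11:30: no B overlap → unchanged.
14:45-18:00 minus B → 15:30-16:45, 17:45-18:00.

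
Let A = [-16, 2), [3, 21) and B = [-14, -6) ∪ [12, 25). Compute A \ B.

[-16, -14) ∪ [-6, 2) ∪ [3, 12)

[-16, 2) minus B → [-16, -14), [-6, 2).
[3, 21) minus B → [3, 12).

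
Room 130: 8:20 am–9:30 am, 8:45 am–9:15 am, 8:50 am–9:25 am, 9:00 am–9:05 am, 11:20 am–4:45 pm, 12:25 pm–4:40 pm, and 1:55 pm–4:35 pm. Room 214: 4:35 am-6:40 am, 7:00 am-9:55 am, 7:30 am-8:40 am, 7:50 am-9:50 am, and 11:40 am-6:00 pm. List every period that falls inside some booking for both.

Merge the first list: 8:20 am-9:30 am, 11:20 am-4:45 pm.
Merge the second list: 4:35 am-6:40 am, 7:00 am-9:55 am, 11:40 am-6:00 pm.
8:20 am-9:30 am meets the second set on 8:20 am-9:30 am.
11:20 am-4:45 pm meets the second set on 11:40 am-4:45 pm.

8:20 am-9:30 am, 11:40 am-4:45 pm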